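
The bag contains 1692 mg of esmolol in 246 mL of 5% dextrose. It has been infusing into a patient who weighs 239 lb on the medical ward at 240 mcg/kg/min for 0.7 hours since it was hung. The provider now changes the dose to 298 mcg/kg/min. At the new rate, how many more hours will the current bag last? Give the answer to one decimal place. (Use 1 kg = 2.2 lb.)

0.3 hours

Initial rate:
Weight = 239 lb ÷ 2.2 lb/kg = 108.6364 kg
Dose = 240 mcg/kg/min × 108.6364 kg = 26072.73 mcg/min
26072.73 mcg/min × 60 min/hr = 1564364 mcg/hr
Concentration = 1692 mg ÷ 246 mL = 6.878049 mg/mL = 6878.049 mcg/mL
Rate = 1564364 mcg/hr ÷ 6878.049 mcg/mL = 227.4429 mL/hr
Volume infused so far = 227.4429 mL/hr × 0.7 hr = 159.2101 mL
Volume remaining = 246 − 159.2101 = 86.78994 mL
New rate:
Dose = 298 mcg/kg/min × 108.6364 kg = 32373.64 mcg/min
32373.64 mcg/min × 60 min/hr = 1942418 mcg/hr
Rate = 1942418 mcg/hr ÷ 6878.049 mcg/mL = 282.4083 mL/hr
Time remaining = 86.78994 mL ÷ 282.4083 mL/hr = 0.3073208 hr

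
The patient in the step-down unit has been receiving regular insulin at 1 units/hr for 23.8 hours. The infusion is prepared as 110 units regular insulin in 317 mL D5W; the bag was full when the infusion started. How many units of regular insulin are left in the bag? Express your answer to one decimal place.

Concentration = 110 units ÷ 317 mL = 0.3470032 units/mL
Rate = 1 units/hr ÷ 0.3470032 units/mL = 2.881818 mL/hr
Volume infused = 2.881818 mL/hr × 23.8 hr = 68.58727 mL
Volume remaining = 317 − 68.58727 = 248.4127 mL
Drug remaining = 248.4127 mL × 0.3470032 units/mL = 86.2 units

86.2 units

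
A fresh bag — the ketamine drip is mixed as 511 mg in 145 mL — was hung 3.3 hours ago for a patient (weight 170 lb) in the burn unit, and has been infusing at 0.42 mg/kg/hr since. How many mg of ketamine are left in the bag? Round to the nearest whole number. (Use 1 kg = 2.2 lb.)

Weight = 170 lb ÷ 2.2 lb/kg = 77.27273 kg
Dose = 0.42 mg/kg/hr × 77.27273 kg = 32.45455 mg/hr
Concentration = 511 mg ÷ 145 mL = 3.524138 mg/mL
Rate = 32.45455 mg/hr ÷ 3.524138 mg/mL = 9.209215 mL/hr
Volume infused = 9.209215 mL/hr × 3.3 hr = 30.39041 mL
Volume remaining = 145 − 30.39041 = 114.6096 mL
Drug remaining = 114.6096 mL × 3.524138 mg/mL = 403.9 mg

404 mg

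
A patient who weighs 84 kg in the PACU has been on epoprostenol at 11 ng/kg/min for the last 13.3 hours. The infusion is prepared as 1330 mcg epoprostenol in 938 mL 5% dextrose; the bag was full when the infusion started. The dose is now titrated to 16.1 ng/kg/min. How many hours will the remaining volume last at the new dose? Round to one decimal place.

7.3 hours

Initial rate:
Dose = 11 ng/kg/min × 84 kg = 924 ng/min
924 ng/min × 60 min/hr = 55440 ng/hr
Concentration = 1330 mcg ÷ 938 mL = 1.41791 mcg/mL = 1417.91 ng/mL
Rate = 55440 ng/hr ÷ 1417.91 ng/mL = 39.09979 mL/hr
Volume infused so far = 39.09979 mL/hr × 13.3 hr = 520.0272 mL
Volume remaining = 938 − 520.0272 = 417.9728 mL
New rate:
Dose = 16.1 ng/kg/min × 84 kg = 1352.4 ng/min
1352.4 ng/min × 60 min/hr = 81144 ng/hr
Rate = 81144 ng/hr ÷ 1417.91 ng/mL = 57.22787 mL/hr
Time remaining = 417.9728 mL ÷ 57.22787 mL/hr = 7.303658 hr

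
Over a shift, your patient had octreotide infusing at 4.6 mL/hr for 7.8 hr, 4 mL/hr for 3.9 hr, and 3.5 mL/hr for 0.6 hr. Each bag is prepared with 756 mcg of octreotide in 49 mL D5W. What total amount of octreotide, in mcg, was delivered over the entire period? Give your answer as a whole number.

827 mcg

Concentration = 756 mcg ÷ 49 mL = 15.42857 mcg/mL
Stage 1: 4.6 mL/hr × 7.8 hr = 35.88 mL → 35.88 mL × 15.42857 mcg/mL = 553.5771 mcg
Stage 2: 4 mL/hr × 3.9 hr = 15.6 mL → 15.6 mL × 15.42857 mcg/mL = 240.6857 mcg
Stage 3: 3.5 mL/hr × 0.6 hr = 2.1 mL → 2.1 mL × 15.42857 mcg/mL = 32.4 mcg
Total = 553.5771 + 240.6857 + 32.4 = 826.6629 mcg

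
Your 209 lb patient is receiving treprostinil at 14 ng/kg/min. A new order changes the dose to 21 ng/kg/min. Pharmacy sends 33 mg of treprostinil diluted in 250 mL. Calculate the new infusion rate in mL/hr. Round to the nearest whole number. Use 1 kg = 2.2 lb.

1 mL/hr

Weight = 209 lb ÷ 2.2 lb/kg = 95 kg
Dose = 21 ng/kg/min × 95 kg = 1995 ng/min
1995 ng/min × 60 min/hr = 119700 ng/hr
Concentration = 33 mg ÷ 250 mL = 0.132 mg/mL = 132000 ng/mL
Rate = 119700 ng/hr ÷ 132000 ng/mL = 0.9068182 mL/hr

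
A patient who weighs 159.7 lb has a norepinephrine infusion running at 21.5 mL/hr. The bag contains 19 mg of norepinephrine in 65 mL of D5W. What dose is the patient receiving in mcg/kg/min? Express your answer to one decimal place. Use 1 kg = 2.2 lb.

Weight = 159.7 lb ÷ 2.2 lb/kg = 72.59091 kg
Concentration = 19 mg ÷ 65 mL = 0.2923077 mg/mL = 292.3077 mcg/mL
Drug rate = 21.5 mL/hr × 292.3077 mcg/mL = 6284.615 mcg/hr
6284.615 mcg/hr ÷ 60 min/hr = 104.7436 mcg/min
104.7436 mcg/min ÷ 72.59091 kg = 1.44293 mcg/kg/min

1.4 mcg/kg/min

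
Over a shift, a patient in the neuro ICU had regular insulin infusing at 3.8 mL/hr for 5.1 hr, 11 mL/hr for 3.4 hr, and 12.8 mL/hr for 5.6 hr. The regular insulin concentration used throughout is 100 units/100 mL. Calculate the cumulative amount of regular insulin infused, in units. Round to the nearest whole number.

Concentration = 100 units ÷ 100 mL = 1 units/mL
Stage 1: 3.8 mL/hr × 5.1 hr = 19.38 mL → 19.38 mL × 1 units/mL = 19.38 units
Stage 2: 11 mL/hr × 3.4 hr = 37.4 mL → 37.4 mL × 1 units/mL = 37.4 units
Stage 3: 12.8 mL/hr × 5.6 hr = 71.68 mL → 71.68 mL × 1 units/mL = 71.68 units
Total = 19.38 + 37.4 + 71.68 = 128.46 units

128 units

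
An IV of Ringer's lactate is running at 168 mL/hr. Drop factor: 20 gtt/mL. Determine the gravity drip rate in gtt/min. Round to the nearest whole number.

168 mL/hr ÷ 60 min/hr = 2.8 mL/min
2.8 mL/min × 20 gtt/mL = 56 gtt/min

56 gtt/min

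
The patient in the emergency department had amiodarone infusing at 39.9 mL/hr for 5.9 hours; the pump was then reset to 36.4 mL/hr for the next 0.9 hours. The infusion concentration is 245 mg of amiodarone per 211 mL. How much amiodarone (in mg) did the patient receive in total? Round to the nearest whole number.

311 mg

Concentration = 245 mg ÷ 211 mL = 1.161137 mg/mL
Stage 1: 39.9 mL/hr × 5.9 hr = 235.41 mL → 235.41 mL × 1.161137 mg/mL = 273.3434 mg
Stage 2: 36.4 mL/hr × 0.9 hr = 32.76 mL → 32.76 mL × 1.161137 mg/mL = 38.03886 mg
Total = 273.3434 + 38.03886 = 311.3822 mg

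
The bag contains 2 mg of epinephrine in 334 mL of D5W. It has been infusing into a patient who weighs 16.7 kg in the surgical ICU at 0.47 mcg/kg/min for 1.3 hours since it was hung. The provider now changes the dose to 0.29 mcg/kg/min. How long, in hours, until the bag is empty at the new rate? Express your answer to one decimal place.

Initial rate:
Dose = 0.47 mcg/kg/min × 16.7 kg = 7.849 mcg/min
7.849 mcg/min × 60 min/hr = 470.94 mcg/hr
Concentration = 2 mg ÷ 334 mL = 0.005988024 mg/mL = 5.988024 mcg/mL
Rate = 470.94 mcg/hr ÷ 5.988024 mcg/mL = 78.64698 mL/hr
Volume infused so far = 78.64698 mL/hr × 1.3 hr = 102.2411 mL
Volume remaining = 334 − 102.2411 = 231.7589 mL
New rate:
Dose = 0.29 mcg/kg/min × 16.7 kg = 4.843 mcg/min
4.843 mcg/min × 60 min/hr = 290.58 mcg/hr
Rate = 290.58 mcg/hr ÷ 5.988024 mcg/mL = 48.52686 mL/hr
Time remaining = 231.7589 mL ÷ 48.52686 mL/hr = 4.77589 hr

4.8 hours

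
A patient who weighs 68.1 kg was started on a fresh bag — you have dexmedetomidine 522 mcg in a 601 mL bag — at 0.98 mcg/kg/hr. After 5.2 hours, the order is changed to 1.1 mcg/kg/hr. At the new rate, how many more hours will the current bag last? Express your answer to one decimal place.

2.3 hours

Initial rate:
Dose = 0.98 mcg/kg/hr × 68.1 kg = 66.738 mcg/hr
Concentration = 522 mcg ÷ 601 mL = 0.8685524 mcg/mL
Rate = 66.738 mcg/hr ÷ 0.8685524 mcg/mL = 76.8382 mL/hr
Volume infused so far = 76.8382 mL/hr × 5.2 hr = 399.5586 mL
Volume remaining = 601 − 399.5586 = 201.4414 mL
New rate:
Dose = 1.1 mcg/kg/hr × 68.1 kg = 74.91 mcg/hr
Rate = 74.91 mcg/hr ÷ 0.8685524 mcg/mL = 86.24695 mL/hr
Time remaining = 201.4414 mL ÷ 86.24695 mL/hr = 2.335635 hr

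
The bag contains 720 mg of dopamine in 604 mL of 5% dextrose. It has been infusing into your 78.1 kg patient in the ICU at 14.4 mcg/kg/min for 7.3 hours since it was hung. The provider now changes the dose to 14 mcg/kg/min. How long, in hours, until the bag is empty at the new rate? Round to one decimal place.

3.5 hours

Initial rate:
Dose = 14.4 mcg/kg/min × 78.1 kg = 1124.64 mcg/min
1124.64 mcg/min × 60 min/hr = 67478.4 mcg/hr
Concentration = 720 mg ÷ 604 mL = 1.192053 mg/mL = 1192.053 mcg/mL
Rate = 67478.4 mcg/hr ÷ 1192.053 mcg/mL = 56.60688 mL/hr
Volume infused so far = 56.60688 mL/hr × 7.3 hr = 413.2302 mL
Volume remaining = 604 − 413.2302 = 190.7698 mL
New rate:
Dose = 14 mcg/kg/min × 78.1 kg = 1093.4 mcg/min
1093.4 mcg/min × 60 min/hr = 65604 mcg/hr
Rate = 65604 mcg/hr ÷ 1192.053 mcg/mL = 55.03447 mL/hr
Time remaining = 190.7698 mL ÷ 55.03447 mL/hr = 3.466369 hr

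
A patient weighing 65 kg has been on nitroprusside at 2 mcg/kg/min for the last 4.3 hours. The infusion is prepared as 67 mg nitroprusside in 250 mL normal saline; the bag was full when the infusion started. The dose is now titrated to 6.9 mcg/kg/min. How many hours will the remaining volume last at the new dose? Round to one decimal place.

Initial rate:
Dose = 2 mcg/kg/min × 65 kg = 130 mcg/min
130 mcg/min × 60 min/hr = 7800 mcg/hr
Concentration = 67 mg ÷ 250 mL = 0.268 mg/mL = 268 mcg/mL
Rate = 7800 mcg/hr ÷ 268 mcg/mL = 29.10448 mL/hr
Volume infused so far = 29.10448 mL/hr × 4.3 hr = 125.1493 mL
Volume remaining = 250 − 125.1493 = 124.8507 mL
New rate:
Dose = 6.9 mcg/kg/min × 65 kg = 448.5 mcg/min
448.5 mcg/min × 60 min/hr = 26910 mcg/hr
Rate = 26910 mcg/hr ÷ 268 mcg/mL = 100.4104 mL/hr
Time remaining = 124.8507 mL ÷ 100.4104 mL/hr = 1.243404 hr

1.2 hours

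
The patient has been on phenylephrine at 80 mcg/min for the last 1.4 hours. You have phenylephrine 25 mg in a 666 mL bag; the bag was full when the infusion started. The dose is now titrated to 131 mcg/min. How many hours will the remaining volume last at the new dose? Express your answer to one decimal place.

Initial rate:
80 mcg/min × 60 min/hr = 4800 mcg/hr
Concentration = 25 mg ÷ 666 mL = 0.03753754 mg/mL = 37.53754 mcg/mL
Rate = 4800 mcg/hr ÷ 37.53754 mcg/mL = 127.872 mL/hr
Volume infused so far = 127.872 mL/hr × 1.4 hr = 179.0208 mL
Volume remaining = 666 − 179.0208 = 486.9792 mL
New rate:
131 mcg/min × 60 min/hr = 7860 mcg/hr
Rate = 7860 mcg/hr ÷ 37.53754 mcg/mL = 209.3904 mL/hr
Time remaining = 486.9792 mL ÷ 209.3904 mL/hr = 2.3257 hr

2.3 hours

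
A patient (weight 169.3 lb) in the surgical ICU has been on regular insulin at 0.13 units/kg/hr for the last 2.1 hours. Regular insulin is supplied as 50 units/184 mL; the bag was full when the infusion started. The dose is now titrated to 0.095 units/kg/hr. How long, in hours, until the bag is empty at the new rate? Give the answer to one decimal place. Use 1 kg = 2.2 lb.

Initial rate:
Weight = 169.3 lb ÷ 2.2 lb/kg = 76.95455 kg
Dose = 0.13 units/kg/hr × 76.95455 kg = 10.00409 units/hr
Concentration = 50 units ÷ 184 mL = 0.2717391 units/mL
Rate = 10.00409 units/hr ÷ 0.2717391 units/mL = 36.81505 mL/hr
Volume infused so far = 36.81505 mL/hr × 2.1 hr = 77.31161 mL
Volume remaining = 184 − 77.31161 = 106.6884 mL
New rate:
Dose = 0.095 units/kg/hr × 76.95455 kg = 7.310682 units/hr
Rate = 7.310682 units/hr ÷ 0.2717391 units/mL = 26.90331 mL/hr
Time remaining = 106.6884 mL ÷ 26.90331 mL/hr = 3.965623 hr

4.0 hours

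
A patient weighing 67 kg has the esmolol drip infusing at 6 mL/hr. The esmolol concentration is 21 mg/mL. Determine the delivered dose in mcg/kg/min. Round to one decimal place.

Concentration = 21 mg/mL = 21000 mcg/mL
Drug rate = 6 mL/hr × 21000 mcg/mL = 126000 mcg/hr
126000 mcg/hr ÷ 60 min/hr = 2100 mcg/min
2100 mcg/min ÷ 67 kg = 31.34328 mcg/kg/min

31.3 mcg/kg/min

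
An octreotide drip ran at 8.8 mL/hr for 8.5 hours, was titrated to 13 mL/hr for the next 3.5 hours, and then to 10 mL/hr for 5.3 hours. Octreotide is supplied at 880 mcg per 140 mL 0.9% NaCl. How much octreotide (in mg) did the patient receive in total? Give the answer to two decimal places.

1.09 mg

Concentration = 880 mcg ÷ 140 mL = 6.285714 mcg/mL
Stage 1: 8.8 mL/hr × 8.5 hr = 74.8 mL → 74.8 mL × 6.285714 mcg/mL = 470.1714 mcg
Stage 2: 13 mL/hr × 3.5 hr = 45.5 mL → 45.5 mL × 6.285714 mcg/mL = 286 mcg
Stage 3: 10 mL/hr × 5.3 hr = 53 mL → 53 mL × 6.285714 mcg/mL = 333.1429 mcg
Total = 470.1714 + 286 + 333.1429 = 1089.314 mcg = 1.089314 mg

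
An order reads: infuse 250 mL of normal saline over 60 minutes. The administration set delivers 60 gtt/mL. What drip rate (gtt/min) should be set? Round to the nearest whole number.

250 mL ÷ (60 min) = 4.166667 mL/min
4.166667 mL/min × 60 gtt/mL = 250 gtt/min

250 gtt/min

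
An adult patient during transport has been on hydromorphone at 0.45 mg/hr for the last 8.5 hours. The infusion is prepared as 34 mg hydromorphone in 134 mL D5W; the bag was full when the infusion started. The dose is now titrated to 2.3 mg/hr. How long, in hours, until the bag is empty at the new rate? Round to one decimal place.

13.1 hours

Initial rate:
Concentration = 34 mg ÷ 134 mL = 0.2537313 mg/mL
Rate = 0.45 mg/hr ÷ 0.2537313 mg/mL = 1.773529 mL/hr
Volume infused so far = 1.773529 mL/hr × 8.5 hr = 15.075 mL
Volume remaining = 134 − 15.075 = 118.925 mL
New rate:
Rate = 2.3 mg/hr ÷ 0.2537313 mg/mL = 9.064706 mL/hr
Time remaining = 118.925 mL ÷ 9.064706 mL/hr = 13.11957 hr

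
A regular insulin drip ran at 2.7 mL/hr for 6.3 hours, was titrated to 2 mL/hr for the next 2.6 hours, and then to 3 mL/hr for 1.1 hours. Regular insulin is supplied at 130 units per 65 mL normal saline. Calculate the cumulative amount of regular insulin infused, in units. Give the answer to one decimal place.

51.0 units

Concentration = 130 units ÷ 65 mL = 2 units/mL
Stage 1: 2.7 mL/hr × 6.3 hr = 17.01 mL → 17.01 mL × 2 units/mL = 34.02 units
Stage 2: 2 mL/hr × 2.6 hr = 5.2 mL → 5.2 mL × 2 units/mL = 10.4 units
Stage 3: 3 mL/hr × 1.1 hr = 3.3 mL → 3.3 mL × 2 units/mL = 6.6 units
Total = 34.02 + 10.4 + 6.6 = 51.02 units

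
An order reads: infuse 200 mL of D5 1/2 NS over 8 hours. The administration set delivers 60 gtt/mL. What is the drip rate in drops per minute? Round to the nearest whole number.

200 mL ÷ (8 hr × 60 = 480 min) = 0.4166667 mL/min
0.4166667 mL/min × 60 gtt/mL = 25 gtt/min

25 gtt/min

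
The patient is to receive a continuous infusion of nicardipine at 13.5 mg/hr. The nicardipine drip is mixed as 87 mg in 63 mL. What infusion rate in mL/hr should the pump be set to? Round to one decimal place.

Concentration = 87 mg ÷ 63 mL = 1.380952 mg/mL
Rate = 13.5 mg/hr ÷ 1.380952 mg/mL = 9.775862 mL/hr

9.8 mL/hr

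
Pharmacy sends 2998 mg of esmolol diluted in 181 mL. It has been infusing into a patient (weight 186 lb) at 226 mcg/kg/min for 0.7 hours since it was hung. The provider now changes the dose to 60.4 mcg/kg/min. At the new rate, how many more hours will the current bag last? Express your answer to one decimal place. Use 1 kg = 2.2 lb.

Initial rate:
Weight = 186 lb ÷ 2.2 lb/kg = 84.54545 kg
Dose = 226 mcg/kg/min × 84.54545 kg = 19107.27 mcg/min
19107.27 mcg/min × 60 min/hr = 1146436 mcg/hr
Concentration = 2998 mg ÷ 181 mL = 16.56354 mg/mL = 16563.54 mcg/mL
Rate = 1146436 mcg/hr ÷ 16563.54 mcg/mL = 69.21447 mL/hr
Volume infused so far = 69.21447 mL/hr × 0.7 hr = 48.45013 mL
Volume remaining = 181 − 48.45013 = 132.5499 mL
New rate:
Dose = 60.4 mcg/kg/min × 84.54545 kg = 5106.545 mcg/min
5106.545 mcg/min × 60 min/hr = 306392.7 mcg/hr
Rate = 306392.7 mcg/hr ÷ 16563.54 mcg/mL = 18.49803 mL/hr
Time remaining = 132.5499 mL ÷ 18.49803 mL/hr = 7.165622 hr

7.2 hours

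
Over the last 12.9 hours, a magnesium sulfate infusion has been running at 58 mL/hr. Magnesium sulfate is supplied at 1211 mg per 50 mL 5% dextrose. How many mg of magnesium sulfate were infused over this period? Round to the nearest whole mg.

18121 mg

Concentration = 1211 mg ÷ 50 mL = 24.22 mg/mL
Drug rate = 58 mL/hr × 24.22 mg/mL = 1404.76 mg/hr
Total = 1404.76 mg/hr × 12.9 hr = 18121.4 mg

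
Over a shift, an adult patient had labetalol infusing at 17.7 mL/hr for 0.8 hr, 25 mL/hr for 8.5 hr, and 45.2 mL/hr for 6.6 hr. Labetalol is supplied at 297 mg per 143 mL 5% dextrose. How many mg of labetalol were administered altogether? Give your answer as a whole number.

Concentration = 297 mg ÷ 143 mL = 2.076923 mg/mL
Stage 1: 17.7 mL/hr × 0.8 hr = 14.16 mL → 14.16 mL × 2.076923 mg/mL = 29.40923 mg
Stage 2: 25 mL/hr × 8.5 hr = 212.5 mL → 212.5 mL × 2.076923 mg/mL = 441.3462 mg
Stage 3: 45.2 mL/hr × 6.6 hr = 298.32 mL → 298.32 mL × 2.076923 mg/mL = 619.5877 mg
Total = 29.40923 + 441.3462 + 619.5877 = 1090.343 mg

1090 mg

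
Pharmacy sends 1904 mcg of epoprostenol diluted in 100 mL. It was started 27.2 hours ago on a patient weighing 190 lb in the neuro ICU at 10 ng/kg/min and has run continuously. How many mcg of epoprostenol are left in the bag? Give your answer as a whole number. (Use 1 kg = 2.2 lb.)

495 mcg

Weight = 190 lb ÷ 2.2 lb/kg = 86.36364 kg
Dose = 10 ng/kg/min × 86.36364 kg = 863.6364 ng/min
863.6364 ng/min × 60 min/hr = 51818.18 ng/hr
Concentration = 1904 mcg ÷ 100 mL = 19.04 mcg/mL = 19040 ng/mL
Rate = 51818.18 ng/hr ÷ 19040 ng/mL = 2.721543 mL/hr
Volume infused = 2.721543 mL/hr × 27.2 hr = 74.02597 mL
Volume remaining = 100 − 74.02597 = 25.97403 mL
Drug remaining = 25.97403 mL × 19040 ng/mL = 494545.5 ng = 494.5455 mcg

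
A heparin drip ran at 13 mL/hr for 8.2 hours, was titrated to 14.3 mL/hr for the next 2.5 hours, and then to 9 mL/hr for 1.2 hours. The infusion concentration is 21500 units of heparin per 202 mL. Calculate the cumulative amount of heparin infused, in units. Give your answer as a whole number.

Concentration = 21500 units ÷ 202 mL = 106.4356 units/mL
Stage 1: 13 mL/hr × 8.2 hr = 106.6 mL → 106.6 mL × 106.4356 units/mL = 11346.04 units
Stage 2: 14.3 mL/hr × 2.5 hr = 35.75 mL → 35.75 mL × 106.4356 units/mL = 3805.074 units
Stage 3: 9 mL/hr × 1.2 hr = 10.8 mL → 10.8 mL × 106.4356 units/mL = 1149.505 units
Total = 11346.04 + 3805.074 + 1149.505 = 16300.62 units

16301 units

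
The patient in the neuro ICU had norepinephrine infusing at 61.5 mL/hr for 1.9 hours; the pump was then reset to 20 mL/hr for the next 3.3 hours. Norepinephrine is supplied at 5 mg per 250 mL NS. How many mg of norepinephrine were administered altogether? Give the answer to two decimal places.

Concentration = 5 mg ÷ 250 mL = 0.02 mg/mL
Stage 1: 61.5 mL/hr × 1.9 hr = 116.85 mL → 116.85 mL × 0.02 mg/mL = 2.337 mg
Stage 2: 20 mL/hr × 3.3 hr = 66 mL → 66 mL × 0.02 mg/mL = 1.32 mg
Total = 2.337 + 1.32 = 3.657 mg

3.66 mg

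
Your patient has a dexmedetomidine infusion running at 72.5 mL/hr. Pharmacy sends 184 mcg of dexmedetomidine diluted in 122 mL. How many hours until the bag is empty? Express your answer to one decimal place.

Duration = 122 mL ÷ 72.5 mL/hr = 1.682759 hr

1.7 hours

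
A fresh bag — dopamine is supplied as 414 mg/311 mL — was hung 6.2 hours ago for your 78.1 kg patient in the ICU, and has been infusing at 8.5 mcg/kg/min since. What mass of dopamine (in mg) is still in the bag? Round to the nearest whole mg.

Dose = 8.5 mcg/kg/min × 78.1 kg = 663.85 mcg/min
663.85 mcg/min × 60 min/hr = 39831 mcg/hr
Concentration = 414 mg ÷ 311 mL = 1.33119 mg/mL = 1331.19 mcg/mL
Rate = 39831 mcg/hr ÷ 1331.19 mcg/mL = 29.92136 mL/hr
Volume infused = 29.92136 mL/hr × 6.2 hr = 185.5124 mL
Volume remaining = 311 − 185.5124 = 125.4876 mL
Drug remaining = 125.4876 mL × 1331.19 mcg/mL = 167047.8 mcg = 167.0478 mg

167 mg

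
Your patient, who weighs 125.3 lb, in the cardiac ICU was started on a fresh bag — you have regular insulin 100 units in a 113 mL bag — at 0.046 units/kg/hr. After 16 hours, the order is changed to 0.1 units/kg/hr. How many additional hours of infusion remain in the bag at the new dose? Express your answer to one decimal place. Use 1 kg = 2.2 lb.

10.2 hours

Initial rate:
Weight = 125.3 lb ÷ 2.2 lb/kg = 56.95455 kg
Dose = 0.046 units/kg/hr × 56.95455 kg = 2.619909 units/hr
Concentration = 100 units ÷ 113 mL = 0.8849558 units/mL
Rate = 2.619909 units/hr ÷ 0.8849558 units/mL = 2.960497 mL/hr
Volume infused so far = 2.960497 mL/hr × 16 hr = 47.36796 mL
Volume remaining = 113 − 47.36796 = 65.63204 mL
New rate:
Dose = 0.1 units/kg/hr × 56.95455 kg = 5.695455 units/hr
Rate = 5.695455 units/hr ÷ 0.8849558 units/mL = 6.435864 mL/hr
Time remaining = 65.63204 mL ÷ 6.435864 mL/hr = 10.19786 hr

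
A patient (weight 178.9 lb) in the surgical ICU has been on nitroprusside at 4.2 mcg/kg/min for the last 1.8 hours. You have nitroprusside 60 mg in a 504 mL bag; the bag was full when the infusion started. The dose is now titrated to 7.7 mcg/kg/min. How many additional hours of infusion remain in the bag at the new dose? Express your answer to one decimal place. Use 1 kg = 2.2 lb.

Initial rate:
Weight = 178.9 lb ÷ 2.2 lb/kg = 81.31818 kg
Dose = 4.2 mcg/kg/min × 81.31818 kg = 341.5364 mcg/min
341.5364 mcg/min × 60 min/hr = 20492.18 mcg/hr
Concentration = 60 mg ÷ 504 mL = 0.1190476 mg/mL = 119.0476 mcg/mL
Rate = 20492.18 mcg/hr ÷ 119.0476 mcg/mL = 172.1343 mL/hr
Volume infused so far = 172.1343 mL/hr × 1.8 hr = 309.8418 mL
Volume remaining = 504 − 309.8418 = 194.1582 mL
New rate:
Dose = 7.7 mcg/kg/min × 81.31818 kg = 626.15 mcg/min
626.15 mcg/min × 60 min/hr = 37569 mcg/hr
Rate = 37569 mcg/hr ÷ 119.0476 mcg/mL = 315.5796 mL/hr
Time remaining = 194.1582 mL ÷ 315.5796 mL/hr = 0.6152432 hr

0.6 hours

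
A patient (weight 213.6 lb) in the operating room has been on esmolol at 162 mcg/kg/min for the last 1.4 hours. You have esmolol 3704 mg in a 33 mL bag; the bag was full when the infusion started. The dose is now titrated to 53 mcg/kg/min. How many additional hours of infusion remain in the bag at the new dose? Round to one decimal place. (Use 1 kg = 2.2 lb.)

Initial rate:
Weight = 213.6 lb ÷ 2.2 lb/kg = 97.09091 kg
Dose = 162 mcg/kg/min × 97.09091 kg = 15728.73 mcg/min
15728.73 mcg/min × 60 min/hr = 943723.6 mcg/hr
Concentration = 3704 mg ÷ 33 mL = 112.2424 mg/mL = 112242.4 mcg/mL
Rate = 943723.6 mcg/hr ÷ 112242.4 mcg/mL = 8.407905 mL/hr
Volume infused so far = 8.407905 mL/hr × 1.4 hr = 11.77107 mL
Volume remaining = 33 − 11.77107 = 21.22893 mL
New rate:
Dose = 53 mcg/kg/min × 97.09091 kg = 5145.818 mcg/min
5145.818 mcg/min × 60 min/hr = 308749.1 mcg/hr
Rate = 308749.1 mcg/hr ÷ 112242.4 mcg/mL = 2.750734 mL/hr
Time remaining = 21.22893 mL ÷ 2.750734 mL/hr = 7.717551 hr

7.7 hours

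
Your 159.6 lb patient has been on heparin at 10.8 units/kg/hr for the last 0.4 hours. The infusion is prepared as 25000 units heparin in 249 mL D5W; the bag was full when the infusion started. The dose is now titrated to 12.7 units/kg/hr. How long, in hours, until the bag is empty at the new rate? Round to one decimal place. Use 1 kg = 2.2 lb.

Initial rate:
Weight = 159.6 lb ÷ 2.2 lb/kg = 72.54545 kg
Dose = 10.8 units/kg/hr × 72.54545 kg = 783.4909 units/hr
Concentration = 25000 units ÷ 249 mL = 100.4016 units/mL
Rate = 783.4909 units/hr ÷ 100.4016 units/mL = 7.803569 mL/hr
Volume infused so far = 7.803569 mL/hr × 0.4 hr = 3.121428 mL
Volume remaining = 249 − 3.121428 = 245.8786 mL
New rate:
Dose = 12.7 units/kg/hr × 72.54545 kg = 921.3273 units/hr
Rate = 921.3273 units/hr ÷ 100.4016 units/mL = 9.17642 mL/hr
Time remaining = 245.8786 mL ÷ 9.17642 mL/hr = 26.79461 hr

26.8 hours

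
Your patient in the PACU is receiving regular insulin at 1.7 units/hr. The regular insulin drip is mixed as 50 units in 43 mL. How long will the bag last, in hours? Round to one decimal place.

Concentration = 50 units ÷ 43 mL = 1.162791 units/mL
Rate = 1.7 units/hr ÷ 1.162791 units/mL = 1.462 mL/hr
Duration = 43 mL ÷ 1.462 mL/hr = 29.41176 hr

29.4 hours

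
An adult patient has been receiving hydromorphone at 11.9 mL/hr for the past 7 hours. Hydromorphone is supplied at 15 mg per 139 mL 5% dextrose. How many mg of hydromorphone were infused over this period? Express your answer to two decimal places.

8.99 mg

Concentration = 15 mg ÷ 139 mL = 0.1079137 mg/mL
Drug rate = 11.9 mL/hr × 0.1079137 mg/mL = 1.284173 mg/hr
Total = 1.284173 mg/hr × 7 hr = 8.989209 mg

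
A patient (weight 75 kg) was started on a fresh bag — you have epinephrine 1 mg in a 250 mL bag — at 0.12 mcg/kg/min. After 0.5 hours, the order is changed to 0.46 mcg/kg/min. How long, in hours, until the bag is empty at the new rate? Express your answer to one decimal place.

Initial rate:
Dose = 0.12 mcg/kg/min × 75 kg = 9 mcg/min
9 mcg/min × 60 min/hr = 540 mcg/hr
Concentration = 1 mg ÷ 250 mL = 0.004 mg/mL = 4 mcg/mL
Rate = 540 mcg/hr ÷ 4 mcg/mL = 135 mL/hr
Volume infused so far = 135 mL/hr × 0.5 hr = 67.5 mL
Volume remaining = 250 − 67.5 = 182.5 mL
New rate:
Dose = 0.46 mcg/kg/min × 75 kg = 34.5 mcg/min
34.5 mcg/min × 60 min/hr = 2070 mcg/hr
Rate = 2070 mcg/hr ÷ 4 mcg/mL = 517.5 mL/hr
Time remaining = 182.5 mL ÷ 517.5 mL/hr = 0.352657 hr

0.4 hours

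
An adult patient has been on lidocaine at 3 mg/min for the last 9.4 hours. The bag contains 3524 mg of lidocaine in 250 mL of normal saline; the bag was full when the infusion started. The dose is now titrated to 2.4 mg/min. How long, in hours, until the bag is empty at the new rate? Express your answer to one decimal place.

Initial rate:
3 mg/min × 60 min/hr = 180 mg/hr
Concentration = 3524 mg ÷ 250 mL = 14.096 mg/mL
Rate = 180 mg/hr ÷ 14.096 mg/mL = 12.76958 mL/hr
Volume infused so far = 12.76958 mL/hr × 9.4 hr = 120.0341 mL
Volume remaining = 250 − 120.0341 = 129.9659 mL
New rate:
2.4 mg/min × 60 min/hr = 144 mg/hr
Rate = 144 mg/hr ÷ 14.096 mg/mL = 10.21566 mL/hr
Time remaining = 129.9659 mL ÷ 10.21566 mL/hr = 12.72222 hr

12.7 hours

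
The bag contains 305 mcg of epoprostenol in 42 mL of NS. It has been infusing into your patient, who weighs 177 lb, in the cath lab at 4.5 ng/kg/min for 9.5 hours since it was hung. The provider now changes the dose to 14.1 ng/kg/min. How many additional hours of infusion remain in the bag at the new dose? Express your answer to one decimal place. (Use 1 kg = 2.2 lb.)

1.4 hours

Initial rate:
Weight = 177 lb ÷ 2.2 lb/kg = 80.45455 kg
Dose = 4.5 ng/kg/min × 80.45455 kg = 362.0455 ng/min
362.0455 ng/min × 60 min/hr = 21722.73 ng/hr
Concentration = 305 mcg ÷ 42 mL = 7.261905 mcg/mL = 7261.905 ng/mL
Rate = 21722.73 ng/hr ÷ 7261.905 ng/mL = 2.991326 mL/hr
Volume infused so far = 2.991326 mL/hr × 9.5 hr = 28.4176 mL
Volume remaining = 42 − 28.4176 = 13.5824 mL
New rate:
Dose = 14.1 ng/kg/min × 80.45455 kg = 1134.409 ng/min
1134.409 ng/min × 60 min/hr = 68064.55 ng/hr
Rate = 68064.55 ng/hr ÷ 7261.905 ng/mL = 9.372823 mL/hr
Time remaining = 13.5824 mL ÷ 9.372823 mL/hr = 1.449126 hr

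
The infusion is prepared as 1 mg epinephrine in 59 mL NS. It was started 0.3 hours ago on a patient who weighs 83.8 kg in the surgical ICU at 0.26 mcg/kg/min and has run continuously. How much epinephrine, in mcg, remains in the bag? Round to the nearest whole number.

Dose = 0.26 mcg/kg/min × 83.8 kg = 21.788 mcg/min
21.788 mcg/min × 60 min/hr = 1307.28 mcg/hr
Concentration = 1 mg ÷ 59 mL = 0.01694915 mg/mL = 16.94915 mcg/mL
Rate = 1307.28 mcg/hr ÷ 16.94915 mcg/mL = 77.12952 mL/hr
Volume infused = 77.12952 mL/hr × 0.3 hr = 23.13886 mL
Volume remaining = 59 − 23.13886 = 35.86114 mL
Drug remaining = 35.86114 mL × 16.94915 mcg/mL = 607.816 mcg

608 mcg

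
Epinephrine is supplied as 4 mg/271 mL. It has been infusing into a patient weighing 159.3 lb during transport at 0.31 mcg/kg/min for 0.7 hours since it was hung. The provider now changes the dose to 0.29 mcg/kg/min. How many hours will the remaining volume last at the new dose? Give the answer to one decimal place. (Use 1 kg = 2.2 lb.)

2.4 hours

Initial rate:
Weight = 159.3 lb ÷ 2.2 lb/kg = 72.40909 kg
Dose = 0.31 mcg/kg/min × 72.40909 kg = 22.44682 mcg/min
22.44682 mcg/min × 60 min/hr = 1346.809 mcg/hr
Concentration = 4 mg ÷ 271 mL = 0.01476015 mg/mL = 14.76015 mcg/mL
Rate = 1346.809 mcg/hr ÷ 14.76015 mcg/mL = 91.24632 mL/hr
Volume infused so far = 91.24632 mL/hr × 0.7 hr = 63.87242 mL
Volume remaining = 271 − 63.87242 = 207.1276 mL
New rate:
Dose = 0.29 mcg/kg/min × 72.40909 kg = 20.99864 mcg/min
20.99864 mcg/min × 60 min/hr = 1259.918 mcg/hr
Rate = 1259.918 mcg/hr ÷ 14.76015 mcg/mL = 85.35946 mL/hr
Time remaining = 207.1276 mL ÷ 85.35946 mL/hr = 2.426533 hr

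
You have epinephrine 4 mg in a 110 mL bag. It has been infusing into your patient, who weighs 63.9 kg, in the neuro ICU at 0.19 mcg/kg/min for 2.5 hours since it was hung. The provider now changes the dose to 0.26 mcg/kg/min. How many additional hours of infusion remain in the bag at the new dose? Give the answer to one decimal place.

2.2 hours

Initial rate:
Dose = 0.19 mcg/kg/min × 63.9 kg = 12.141 mcg/min
12.141 mcg/min × 60 min/hr = 728.46 mcg/hr
Concentration = 4 mg ÷ 110 mL = 0.03636364 mg/mL = 36.36364 mcg/mL
Rate = 728.46 mcg/hr ÷ 36.36364 mcg/mL = 20.03265 mL/hr
Volume infused so far = 20.03265 mL/hr × 2.5 hr = 50.08163 mL
Volume remaining = 110 − 50.08163 = 59.91837 mL
New rate:
Dose = 0.26 mcg/kg/min × 63.9 kg = 16.614 mcg/min
16.614 mcg/min × 60 min/hr = 996.84 mcg/hr
Rate = 996.84 mcg/hr ÷ 36.36364 mcg/mL = 27.4131 mL/hr
Time remaining = 59.91837 mL ÷ 27.4131 mL/hr = 2.185757 hr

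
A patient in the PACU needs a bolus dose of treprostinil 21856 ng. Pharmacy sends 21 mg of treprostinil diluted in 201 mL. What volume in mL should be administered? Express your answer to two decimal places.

0.21 mL

Concentration = 21 mg ÷ 201 mL = 0.1044776 mg/mL = 104477.6 ng/mL
Volume = 21856 ng ÷ 104477.6 ng/mL = 0.2091931 mL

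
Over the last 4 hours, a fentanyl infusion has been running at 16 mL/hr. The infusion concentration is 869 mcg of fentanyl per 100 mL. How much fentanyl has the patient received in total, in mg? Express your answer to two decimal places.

Concentration = 869 mcg ÷ 100 mL = 8.69 mcg/mL
Drug rate = 16 mL/hr × 8.69 mcg/mL = 139.04 mcg/hr
Total = 139.04 mcg/hr × 4 hr = 556.16 mcg = 0.55616 mg

0.56 mg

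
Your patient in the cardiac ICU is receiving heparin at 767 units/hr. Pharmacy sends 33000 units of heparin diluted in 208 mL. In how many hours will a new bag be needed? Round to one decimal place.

43.0 hours

Concentration = 33000 units ÷ 208 mL = 158.6538 units/mL
Rate = 767 units/hr ÷ 158.6538 units/mL = 4.834424 mL/hr
Duration = 208 mL ÷ 4.834424 mL/hr = 43.02477 hr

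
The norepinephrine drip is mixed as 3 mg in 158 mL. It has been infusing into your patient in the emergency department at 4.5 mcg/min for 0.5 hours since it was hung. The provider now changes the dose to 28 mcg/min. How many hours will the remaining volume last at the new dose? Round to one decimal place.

Initial rate:
4.5 mcg/min × 60 min/hr = 270 mcg/hr
Concentration = 3 mg ÷ 158 mL = 0.01898734 mg/mL = 18.98734 mcg/mL
Rate = 270 mcg/hr ÷ 18.98734 mcg/mL = 14.22 mL/hr
Volume infused so far = 14.22 mL/hr × 0.5 hr = 7.11 mL
Volume remaining = 158 − 7.11 = 150.89 mL
New rate:
28 mcg/min × 60 min/hr = 1680 mcg/hr
Rate = 1680 mcg/hr ÷ 18.98734 mcg/mL = 88.48 mL/hr
Time remaining = 150.89 mL ÷ 88.48 mL/hr = 1.705357 hr

1.7 hours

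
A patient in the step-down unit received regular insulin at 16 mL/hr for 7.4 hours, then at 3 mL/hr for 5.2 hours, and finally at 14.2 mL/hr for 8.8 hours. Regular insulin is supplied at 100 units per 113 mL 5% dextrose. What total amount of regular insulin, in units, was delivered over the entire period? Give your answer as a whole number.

229 units

Concentration = 100 units ÷ 113 mL = 0.8849558 units/mL
Stage 1: 16 mL/hr × 7.4 hr = 118.4 mL → 118.4 mL × 0.8849558 units/mL = 104.7788 units
Stage 2: 3 mL/hr × 5.2 hr = 15.6 mL → 15.6 mL × 0.8849558 units/mL = 13.80531 units
Stage 3: 14.2 mL/hr × 8.8 hr = 124.96 mL → 124.96 mL × 0.8849558 units/mL = 110.5841 units
Total = 104.7788 + 13.80531 + 110.5841 = 229.1681 units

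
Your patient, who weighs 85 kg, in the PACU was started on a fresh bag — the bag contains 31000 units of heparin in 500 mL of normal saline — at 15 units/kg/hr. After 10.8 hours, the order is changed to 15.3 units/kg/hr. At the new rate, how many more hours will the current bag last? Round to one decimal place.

13.2 hours

Initial rate:
Dose = 15 units/kg/hr × 85 kg = 1275 units/hr
Concentration = 31000 units ÷ 500 mL = 62 units/mL
Rate = 1275 units/hr ÷ 62 units/mL = 20.56452 mL/hr
Volume infused so far = 20.56452 mL/hr × 10.8 hr = 222.0968 mL
Volume remaining = 500 − 222.0968 = 277.9032 mL
New rate:
Dose = 15.3 units/kg/hr × 85 kg = 1300.5 units/hr
Rate = 1300.5 units/hr ÷ 62 units/mL = 20.97581 mL/hr
Time remaining = 277.9032 mL ÷ 20.97581 mL/hr = 13.24875 hr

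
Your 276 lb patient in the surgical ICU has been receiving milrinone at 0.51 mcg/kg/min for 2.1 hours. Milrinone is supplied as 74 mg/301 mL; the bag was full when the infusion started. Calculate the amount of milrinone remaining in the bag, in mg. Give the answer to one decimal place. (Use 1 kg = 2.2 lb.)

65.9 mg

Weight = 276 lb ÷ 2.2 lb/kg = 125.4545 kg
Dose = 0.51 mcg/kg/min × 125.4545 kg = 63.98182 mcg/min
63.98182 mcg/min × 60 min/hr = 3838.909 mcg/hr
Concentration = 74 mg ÷ 301 mL = 0.2458472 mg/mL = 245.8472 mcg/mL
Rate = 3838.909 mcg/hr ÷ 245.8472 mcg/mL = 15.61502 mL/hr
Volume infused = 15.61502 mL/hr × 2.1 hr = 32.79155 mL
Volume remaining = 301 − 32.79155 = 268.2085 mL
Drug remaining = 268.2085 mL × 245.8472 mcg/mL = 65938.29 mcg = 65.93829 mg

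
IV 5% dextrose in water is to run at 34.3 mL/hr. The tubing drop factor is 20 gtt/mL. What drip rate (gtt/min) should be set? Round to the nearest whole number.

34.3 mL/hr ÷ 60 min/hr = 0.5716667 mL/min
0.5716667 mL/min × 20 gtt/mL = 11.43333 gtt/min

11 gtt/min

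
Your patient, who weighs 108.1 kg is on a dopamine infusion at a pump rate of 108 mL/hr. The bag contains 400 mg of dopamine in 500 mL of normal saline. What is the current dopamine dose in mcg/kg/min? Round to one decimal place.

Concentration = 400 mg ÷ 500 mL = 0.8 mg/mL = 800 mcg/mL
Drug rate = 108 mL/hr × 800 mcg/mL = 86400 mcg/hr
86400 mcg/hr ÷ 60 min/hr = 1440 mcg/min
1440 mcg/min ÷ 108.1 kg = 13.321 mcg/kg/min

13.3 mcg/kg/min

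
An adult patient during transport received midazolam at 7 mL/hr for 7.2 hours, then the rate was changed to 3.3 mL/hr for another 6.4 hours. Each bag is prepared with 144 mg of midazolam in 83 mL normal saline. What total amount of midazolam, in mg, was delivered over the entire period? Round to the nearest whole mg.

Concentration = 144 mg ÷ 83 mL = 1.73494 mg/mL
Stage 1: 7 mL/hr × 7.2 hr = 50.4 mL → 50.4 mL × 1.73494 mg/mL = 87.44096 mg
Stage 2: 3.3 mL/hr × 6.4 hr = 21.12 mL → 21.12 mL × 1.73494 mg/mL = 36.64193 mg
Total = 87.44096 + 36.64193 = 124.0829 mg

124 mg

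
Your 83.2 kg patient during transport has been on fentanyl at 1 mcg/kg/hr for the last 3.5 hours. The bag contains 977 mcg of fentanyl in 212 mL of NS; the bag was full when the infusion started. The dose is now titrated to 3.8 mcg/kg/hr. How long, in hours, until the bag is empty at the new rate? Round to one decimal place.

2.2 hours

Initial rate:
Dose = 1 mcg/kg/hr × 83.2 kg = 83.2 mcg/hr
Concentration = 977 mcg ÷ 212 mL = 4.608491 mcg/mL
Rate = 83.2 mcg/hr ÷ 4.608491 mcg/mL = 18.05363 mL/hr
Volume infused so far = 18.05363 mL/hr × 3.5 hr = 63.18772 mL
Volume remaining = 212 − 63.18772 = 148.8123 mL
New rate:
Dose = 3.8 mcg/kg/hr × 83.2 kg = 316.16 mcg/hr
Rate = 316.16 mcg/hr ÷ 4.608491 mcg/mL = 68.60381 mL/hr
Time remaining = 148.8123 mL ÷ 68.60381 mL/hr = 2.169155 hr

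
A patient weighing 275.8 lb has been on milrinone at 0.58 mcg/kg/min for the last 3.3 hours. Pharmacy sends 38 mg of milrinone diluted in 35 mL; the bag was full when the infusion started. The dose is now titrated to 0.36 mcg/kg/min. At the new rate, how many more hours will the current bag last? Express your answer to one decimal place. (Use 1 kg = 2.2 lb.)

8.7 hours

Initial rate:
Weight = 275.8 lb ÷ 2.2 lb/kg = 125.3636 kg
Dose = 0.58 mcg/kg/min × 125.3636 kg = 72.71091 mcg/min
72.71091 mcg/min × 60 min/hr = 4362.655 mcg/hr
Concentration = 38 mg ÷ 35 mL = 1.085714 mg/mL = 1085.714 mcg/mL
Rate = 4362.655 mcg/hr ÷ 1085.714 mcg/mL = 4.018234 mL/hr
Volume infused so far = 4.018234 mL/hr × 3.3 hr = 13.26017 mL
Volume remaining = 35 − 13.26017 = 21.73983 mL
New rate:
Dose = 0.36 mcg/kg/min × 125.3636 kg = 45.13091 mcg/min
45.13091 mcg/min × 60 min/hr = 2707.855 mcg/hr
Rate = 2707.855 mcg/hr ÷ 1085.714 mcg/mL = 2.494077 mL/hr
Time remaining = 21.73983 mL ÷ 2.494077 mL/hr = 8.716583 hr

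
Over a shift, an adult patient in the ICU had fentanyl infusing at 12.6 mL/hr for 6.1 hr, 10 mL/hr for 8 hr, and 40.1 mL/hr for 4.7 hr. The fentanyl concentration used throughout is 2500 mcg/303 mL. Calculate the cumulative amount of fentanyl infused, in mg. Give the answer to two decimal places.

Concentration = 2500 mcg ÷ 303 mL = 8.250825 mcg/mL
Stage 1: 12.6 mL/hr × 6.1 hr = 76.86 mL → 76.86 mL × 8.250825 mcg/mL = 634.1584 mcg
Stage 2: 10 mL/hr × 8 hr = 80 mL → 80 mL × 8.250825 mcg/mL = 660.066 mcg
Stage 3: 40.1 mL/hr × 4.7 hr = 188.47 mL → 188.47 mL × 8.250825 mcg/mL = 1555.033 mcg
Total = 634.1584 + 660.066 + 1555.033 = 2849.257 mcg = 2.849257 mg

2.85 mg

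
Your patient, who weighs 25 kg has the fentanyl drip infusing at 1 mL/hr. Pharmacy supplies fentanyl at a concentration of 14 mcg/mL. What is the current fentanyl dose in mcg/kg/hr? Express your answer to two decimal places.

0.56 mcg/kg/hr

Drug rate = 1 mL/hr × 14 mcg/mL = 14 mcg/hr
14 mcg/hr ÷ 25 kg = 0.56 mcg/kg/hr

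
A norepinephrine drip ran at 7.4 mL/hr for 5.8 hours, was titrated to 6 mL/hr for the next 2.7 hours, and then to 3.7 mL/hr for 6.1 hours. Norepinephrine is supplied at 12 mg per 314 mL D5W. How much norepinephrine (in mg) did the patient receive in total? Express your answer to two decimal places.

3.12 mg

Concentration = 12 mg ÷ 314 mL = 0.03821656 mg/mL
Stage 1: 7.4 mL/hr × 5.8 hr = 42.92 mL → 42.92 mL × 0.03821656 mg/mL = 1.640255 mg
Stage 2: 6 mL/hr × 2.7 hr = 16.2 mL → 16.2 mL × 0.03821656 mg/mL = 0.6191083 mg
Stage 3: 3.7 mL/hr × 6.1 hr = 22.57 mL → 22.57 mL × 0.03821656 mg/mL = 0.8625478 mg
Total = 1.640255 + 0.6191083 + 0.8625478 = 3.121911 mg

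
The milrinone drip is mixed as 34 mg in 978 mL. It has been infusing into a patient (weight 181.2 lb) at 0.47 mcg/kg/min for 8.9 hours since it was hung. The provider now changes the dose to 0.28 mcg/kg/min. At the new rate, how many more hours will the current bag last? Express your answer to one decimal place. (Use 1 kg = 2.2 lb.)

9.6 hours

Initial rate:
Weight = 181.2 lb ÷ 2.2 lb/kg = 82.36364 kg
Dose = 0.47 mcg/kg/min × 82.36364 kg = 38.71091 mcg/min
38.71091 mcg/min × 60 min/hr = 2322.655 mcg/hr
Concentration = 34 mg ÷ 978 mL = 0.03476483 mg/mL = 34.76483 mcg/mL
Rate = 2322.655 mcg/hr ÷ 34.76483 mcg/mL = 66.81047 mL/hr
Volume infused so far = 66.81047 mL/hr × 8.9 hr = 594.6132 mL
Volume remaining = 978 − 594.6132 = 383.3868 mL
New rate:
Dose = 0.28 mcg/kg/min × 82.36364 kg = 23.06182 mcg/min
23.06182 mcg/min × 60 min/hr = 1383.709 mcg/hr
Rate = 1383.709 mcg/hr ÷ 34.76483 mcg/mL = 39.80199 mL/hr
Time remaining = 383.3868 mL ÷ 39.80199 mL/hr = 9.632353 hr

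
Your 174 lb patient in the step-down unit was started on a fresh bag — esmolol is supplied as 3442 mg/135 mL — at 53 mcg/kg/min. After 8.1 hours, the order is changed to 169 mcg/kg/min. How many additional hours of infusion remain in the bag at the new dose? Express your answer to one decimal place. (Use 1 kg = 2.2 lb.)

Initial rate:
Weight = 174 lb ÷ 2.2 lb/kg = 79.09091 kg
Dose = 53 mcg/kg/min × 79.09091 kg = 4191.818 mcg/min
4191.818 mcg/min × 60 min/hr = 251509.1 mcg/hr
Concentration = 3442 mg ÷ 135 mL = 25.4963 mg/mL = 25496.3 mcg/mL
Rate = 251509.1 mcg/hr ÷ 25496.3 mcg/mL = 9.864534 mL/hr
Volume infused so far = 9.864534 mL/hr × 8.1 hr = 79.90273 mL
Volume remaining = 135 − 79.90273 = 55.09727 mL
New rate:
Dose = 169 mcg/kg/min × 79.09091 kg = 13366.36 mcg/min
13366.36 mcg/min × 60 min/hr = 801981.8 mcg/hr
Rate = 801981.8 mcg/hr ÷ 25496.3 mcg/mL = 31.45484 mL/hr
Time remaining = 55.09727 mL ÷ 31.45484 mL/hr = 1.751631 hr

1.8 hours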